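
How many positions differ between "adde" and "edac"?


Comparing "adde" and "edac" position by position:
  Position 0: 'a' vs 'e' => DIFFER
  Position 1: 'd' vs 'd' => same
  Position 2: 'd' vs 'a' => DIFFER
  Position 3: 'e' vs 'c' => DIFFER
Positions that differ: 3

3


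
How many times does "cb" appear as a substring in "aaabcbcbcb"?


Searching for "cb" in "aaabcbcbcb"
Scanning each position:
  Position 0: "aa" => no
  Position 1: "aa" => no
  Position 2: "ab" => no
  Position 3: "bc" => no
  Position 4: "cb" => MATCH
  Position 5: "bc" => no
  Position 6: "cb" => MATCH
  Position 7: "bc" => no
  Position 8: "cb" => MATCH
Total occurrences: 3

3


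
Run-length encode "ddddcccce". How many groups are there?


Input: ddddcccce
Scanning for consecutive runs:
  Group 1: 'd' x 4 (positions 0-3)
  Group 2: 'c' x 4 (positions 4-7)
  Group 3: 'e' x 1 (positions 8-8)
Total groups: 3

3


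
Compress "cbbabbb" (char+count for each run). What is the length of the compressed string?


Input: cbbabbb
Runs:
  'c' x 1 => "c1"
  'b' x 2 => "b2"
  'a' x 1 => "a1"
  'b' x 3 => "b3"
Compressed: "c1b2a1b3"
Compressed length: 8

8


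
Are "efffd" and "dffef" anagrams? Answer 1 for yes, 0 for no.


Strings: "efffd", "dffef"
Sorted first:  defff
Sorted second: defff
Sorted forms match => anagrams

1


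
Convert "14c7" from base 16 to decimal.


Input: "14c7" in base 16
Positional expansion:
  Digit '1' (value 1) x 16^3 = 4096
  Digit '4' (value 4) x 16^2 = 1024
  Digit 'c' (value 12) x 16^1 = 192
  Digit '7' (value 7) x 16^0 = 7
Sum = 5319

5319


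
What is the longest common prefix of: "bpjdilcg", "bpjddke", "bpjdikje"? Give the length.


Words: bpjdilcg, bpjddke, bpjdikje
  Position 0: all 'b' => match
  Position 1: all 'p' => match
  Position 2: all 'j' => match
  Position 3: all 'd' => match
  Position 4: ('i', 'd', 'i') => mismatch, stop
LCP = "bpjd" (length 4)

4


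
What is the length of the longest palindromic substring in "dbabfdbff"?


Input: "dbabfdbff"
Checking substrings for palindromes:
  [1:4] "bab" (len 3) => palindrome
  [7:9] "ff" (len 2) => palindrome
Longest palindromic substring: "bab" with length 3

3


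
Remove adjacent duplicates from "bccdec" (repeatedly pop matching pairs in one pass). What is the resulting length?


Input: bccdec
Stack-based adjacent duplicate removal:
  Read 'b': push. Stack: b
  Read 'c': push. Stack: bc
  Read 'c': matches stack top 'c' => pop. Stack: b
  Read 'd': push. Stack: bd
  Read 'e': push. Stack: bde
  Read 'c': push. Stack: bdec
Final stack: "bdec" (length 4)

4


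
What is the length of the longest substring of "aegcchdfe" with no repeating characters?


Input: "aegcchdfe"
Sliding window (track last position of each char):
  Position 0 ('a'): window [0,0] length 1 -- new best
  Position 1 ('e'): window [0,1] length 2 -- new best
  Position 2 ('g'): window [0,2] length 3 -- new best
  Position 3 ('c'): window [0,3] length 4 -- new best
  Position 4 ('c'): repeat (last at 3), move window start to 4
  Position 4 ('c'): window [4,4] length 1
  Position 5 ('h'): window [4,5] length 2
  Position 6 ('d'): window [4,6] length 3
  Position 7 ('f'): window [4,7] length 4
  Position 8 ('e'): window [4,8] length 5 -- new best
Longest substring with no repeats: "chdfe" with length 5

5


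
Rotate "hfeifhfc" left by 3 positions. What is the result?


Input: "hfeifhfc", rotate left by 3
First 3 characters: "hfe"
Remaining characters: "ifhfc"
Concatenate remaining + first: "ifhfc" + "hfe" = "ifhfchfe"

ifhfchfe


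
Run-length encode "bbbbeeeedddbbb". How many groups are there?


Input: bbbbeeeedddbbb
Scanning for consecutive runs:
  Group 1: 'b' x 4 (positions 0-3)
  Group 2: 'e' x 4 (positions 4-7)
  Group 3: 'd' x 3 (positions 8-10)
  Group 4: 'b' x 3 (positions 11-13)
Total groups: 4

4


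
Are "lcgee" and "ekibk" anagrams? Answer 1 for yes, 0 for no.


Strings: "lcgee", "ekibk"
Sorted first:  ceegl
Sorted second: beikk
Differ at position 0: 'c' vs 'b' => not anagrams

0


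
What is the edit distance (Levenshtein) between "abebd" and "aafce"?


Computing edit distance: "abebd" -> "aafce"
DP table:
           a    a    f    c    e
      0    1    2    3    4    5
  a   1    0    1    2    3    4
  b   2    1    1    2    3    4
  e   3    2    2    2    3    3
  b   4    3    3    3    3    4
  d   5    4    4    4    4    4
Edit distance = dp[5][5] = 4

4


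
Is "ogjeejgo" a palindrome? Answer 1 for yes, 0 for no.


Input: ogjeejgo
Reversed: ogjeejgo
  Compare pos 0 ('o') with pos 7 ('o'): match
  Compare pos 1 ('g') with pos 6 ('g'): match
  Compare pos 2 ('j') with pos 5 ('j'): match
  Compare pos 3 ('e') with pos 4 ('e'): match
Result: palindrome

1


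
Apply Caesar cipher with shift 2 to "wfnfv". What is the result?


Caesar cipher: shift "wfnfv" by 2
  'w' (pos 22) + 2 = pos 24 = 'y'
  'f' (pos 5) + 2 = pos 7 = 'h'
  'n' (pos 13) + 2 = pos 15 = 'p'
  'f' (pos 5) + 2 = pos 7 = 'h'
  'v' (pos 21) + 2 = pos 23 = 'x'
Result: yhphx

yhphx


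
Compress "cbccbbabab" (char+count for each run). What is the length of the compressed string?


Input: cbccbbabab
Runs:
  'c' x 1 => "c1"
  'b' x 1 => "b1"
  'c' x 2 => "c2"
  'b' x 2 => "b2"
  'a' x 1 => "a1"
  'b' x 1 => "b1"
  'a' x 1 => "a1"
  'b' x 1 => "b1"
Compressed: "c1b1c2b2a1b1a1b1"
Compressed length: 16

16


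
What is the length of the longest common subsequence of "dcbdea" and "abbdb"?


LCS of "dcbdea" and "abbdb"
DP table:
           a    b    b    d    b
      0    0    0    0    0    0
  d   0    0    0    0    1    1
  c   0    0    0    0    1    1
  b   0    0    1    1    1    2
  d   0    0    1    1    2    2
  e   0    0    1    1    2    2
  a   0    1    1    1    2    2
LCS length = dp[6][5] = 2

2


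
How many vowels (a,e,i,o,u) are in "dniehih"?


Input: dniehih
Checking each character:
  'd' at position 0: consonant
  'n' at position 1: consonant
  'i' at position 2: vowel (running total: 1)
  'e' at position 3: vowel (running total: 2)
  'h' at position 4: consonant
  'i' at position 5: vowel (running total: 3)
  'h' at position 6: consonant
Total vowels: 3

3


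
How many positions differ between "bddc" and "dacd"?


Comparing "bddc" and "dacd" position by position:
  Position 0: 'b' vs 'd' => DIFFER
  Position 1: 'd' vs 'a' => DIFFER
  Position 2: 'd' vs 'c' => DIFFER
  Position 3: 'c' vs 'd' => DIFFER
Positions that differ: 4

4


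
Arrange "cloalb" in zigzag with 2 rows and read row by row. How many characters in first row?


Zigzag "cloalb" into 2 rows:
Placing characters:
  'c' => row 0
  'l' => row 1
  'o' => row 0
  'a' => row 1
  'l' => row 0
  'b' => row 1
Rows:
  Row 0: "col"
  Row 1: "lab"
First row length: 3

3


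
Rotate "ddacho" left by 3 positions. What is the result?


Input: "ddacho", rotate left by 3
First 3 characters: "dda"
Remaining characters: "cho"
Concatenate remaining + first: "cho" + "dda" = "chodda"

chodda


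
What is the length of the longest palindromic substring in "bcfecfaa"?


Input: "bcfecfaa"
Checking substrings for palindromes:
  [6:8] "aa" (len 2) => palindrome
Longest palindromic substring: "aa" with length 2

2


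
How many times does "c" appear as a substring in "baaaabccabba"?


Searching for "c" in "baaaabccabba"
Scanning each position:
  Position 0: "b" => no
  Position 1: "a" => no
  Position 2: "a" => no
  Position 3: "a" => no
  Position 4: "a" => no
  Position 5: "b" => no
  Position 6: "c" => MATCH
  Position 7: "c" => MATCH
  Position 8: "a" => no
  Position 9: "b" => no
  Position 10: "b" => no
  Position 11: "a" => no
Total occurrences: 2

2


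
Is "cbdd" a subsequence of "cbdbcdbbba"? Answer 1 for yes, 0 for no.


Check if "cbdd" is a subsequence of "cbdbcdbbba"
Greedy scan:
  Position 0 ('c'): matches sub[0] = 'c'
  Position 1 ('b'): matches sub[1] = 'b'
  Position 2 ('d'): matches sub[2] = 'd'
  Position 3 ('b'): no match needed
  Position 4 ('c'): no match needed
  Position 5 ('d'): matches sub[3] = 'd'
  Position 6 ('b'): no match needed
  Position 7 ('b'): no match needed
  Position 8 ('b'): no match needed
  Position 9 ('a'): no match needed
All 4 characters matched => is a subsequence

1


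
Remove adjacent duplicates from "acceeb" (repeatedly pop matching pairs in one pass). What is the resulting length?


Input: acceeb
Stack-based adjacent duplicate removal:
  Read 'a': push. Stack: a
  Read 'c': push. Stack: ac
  Read 'c': matches stack top 'c' => pop. Stack: a
  Read 'e': push. Stack: ae
  Read 'e': matches stack top 'e' => pop. Stack: a
  Read 'b': push. Stack: ab
Final stack: "ab" (length 2)

2


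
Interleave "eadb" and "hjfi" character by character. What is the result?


Interleaving "eadb" and "hjfi":
  Position 0: 'e' from first, 'h' from second => "eh"
  Position 1: 'a' from first, 'j' from second => "aj"
  Position 2: 'd' from first, 'f' from second => "df"
  Position 3: 'b' from first, 'i' from second => "bi"
Result: ehajdfbi

ehajdfbi


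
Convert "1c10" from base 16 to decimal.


Input: "1c10" in base 16
Positional expansion:
  Digit '1' (value 1) x 16^3 = 4096
  Digit 'c' (value 12) x 16^2 = 3072
  Digit '1' (value 1) x 16^1 = 16
  Digit '0' (value 0) x 16^0 = 0
Sum = 7184

7184


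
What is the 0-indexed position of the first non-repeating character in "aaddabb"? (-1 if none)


Input: aaddabb
Character frequencies:
  'a': 3
  'b': 2
  'd': 2
Scanning left to right for freq == 1:
  Position 0 ('a'): freq=3, skip
  Position 1 ('a'): freq=3, skip
  Position 2 ('d'): freq=2, skip
  Position 3 ('d'): freq=2, skip
  Position 4 ('a'): freq=3, skip
  Position 5 ('b'): freq=2, skip
  Position 6 ('b'): freq=2, skip
  No unique character found => answer = -1

-1


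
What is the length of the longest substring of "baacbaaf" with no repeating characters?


Input: "baacbaaf"
Sliding window (track last position of each char):
  Position 0 ('b'): window [0,0] length 1 -- new best
  Position 1 ('a'): window [0,1] length 2 -- new best
  Position 2 ('a'): repeat (last at 1), move window start to 2
  Position 2 ('a'): window [2,2] length 1
  Position 3 ('c'): window [2,3] length 2
  Position 4 ('b'): window [2,4] length 3 -- new best
  Position 5 ('a'): repeat (last at 2), move window start to 3
  Position 5 ('a'): window [3,5] length 3
  Position 6 ('a'): repeat (last at 5), move window start to 6
  Position 6 ('a'): window [6,6] length 1
  Position 7 ('f'): window [6,7] length 2
Longest substring with no repeats: "acb" with length 3

3


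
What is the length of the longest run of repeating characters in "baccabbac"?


Input: "baccabbac"
Scanning for longest run:
  Position 1 ('a'): new char, reset run to 1
  Position 2 ('c'): new char, reset run to 1
  Position 3 ('c'): continues run of 'c', length=2
  Position 4 ('a'): new char, reset run to 1
  Position 5 ('b'): new char, reset run to 1
  Position 6 ('b'): continues run of 'b', length=2
  Position 7 ('a'): new char, reset run to 1
  Position 8 ('c'): new char, reset run to 1
Longest run: 'c' with length 2

2


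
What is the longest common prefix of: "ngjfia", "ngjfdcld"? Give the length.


Words: ngjfia, ngjfdcld
  Position 0: all 'n' => match
  Position 1: all 'g' => match
  Position 2: all 'j' => match
  Position 3: all 'f' => match
  Position 4: ('i', 'd') => mismatch, stop
LCP = "ngjf" (length 4)

4


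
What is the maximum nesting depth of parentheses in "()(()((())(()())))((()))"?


Input: "()(()((())(()())))((()))"
Tracking depth:
  Position 0 '(': depth becomes 1
  Position 1 ')': depth becomes 0
  Position 2 '(': depth becomes 1
  Position 3 '(': depth becomes 2
  Position 4 ')': depth becomes 1
  Position 5 '(': depth becomes 2
  Position 6 '(': depth becomes 3
  Position 7 '(': depth becomes 4
  Position 8 ')': depth becomes 3
  Position 9 ')': depth becomes 2
  Position 10 '(': depth becomes 3
  Position 11 '(': depth becomes 4
  Position 12 ')': depth becomes 3
  Position 13 '(': depth becomes 4
  Position 14 ')': depth becomes 3
  Position 15 ')': depth becomes 2
  Position 16 ')': depth becomes 1
  Position 17 ')': depth becomes 0
  Position 18 '(': depth becomes 1
  Position 19 '(': depth becomes 2
  Position 20 '(': depth becomes 3
  Position 21 ')': depth becomes 2
  Position 22 ')': depth becomes 1
  Position 23 ')': depth becomes 0
Maximum depth reached: 4

4


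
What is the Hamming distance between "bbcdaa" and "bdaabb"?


Comparing "bbcdaa" and "bdaabb" position by position:
  Position 0: 'b' vs 'b' => same
  Position 1: 'b' vs 'd' => differ
  Position 2: 'c' vs 'a' => differ
  Position 3: 'd' vs 'a' => differ
  Position 4: 'a' vs 'b' => differ
  Position 5: 'a' vs 'b' => differ
Total differences (Hamming distance): 5

5


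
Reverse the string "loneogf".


Input: loneogf
Reading characters right to left:
  Position 6: 'f'
  Position 5: 'g'
  Position 4: 'o'
  Position 3: 'e'
  Position 2: 'n'
  Position 1: 'o'
  Position 0: 'l'
Reversed: fgoenol

fgoenol


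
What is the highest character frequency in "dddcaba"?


Input: dddcaba
Character counts:
  'a': 2
  'b': 1
  'c': 1
  'd': 3
Maximum frequency: 3

3


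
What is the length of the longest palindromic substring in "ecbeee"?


Input: "ecbeee"
Checking substrings for palindromes:
  [3:6] "eee" (len 3) => palindrome
  [3:5] "ee" (len 2) => palindrome
  [4:6] "ee" (len 2) => palindrome
Longest palindromic substring: "eee" with length 3

3


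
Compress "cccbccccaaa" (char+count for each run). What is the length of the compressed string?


Input: cccbccccaaa
Runs:
  'c' x 3 => "c3"
  'b' x 1 => "b1"
  'c' x 4 => "c4"
  'a' x 3 => "a3"
Compressed: "c3b1c4a3"
Compressed length: 8

8


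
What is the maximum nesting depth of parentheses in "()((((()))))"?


Input: "()((((()))))"
Tracking depth:
  Position 0 '(': depth becomes 1
  Position 1 ')': depth becomes 0
  Position 2 '(': depth becomes 1
  Position 3 '(': depth becomes 2
  Position 4 '(': depth becomes 3
  Position 5 '(': depth becomes 4
  Position 6 '(': depth becomes 5
  Position 7 ')': depth becomes 4
  Position 8 ')': depth becomes 3
  Position 9 ')': depth becomes 2
  Position 10 ')': depth becomes 1
  Position 11 ')': depth becomes 0
Maximum depth reached: 5

5


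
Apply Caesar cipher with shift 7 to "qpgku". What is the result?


Caesar cipher: shift "qpgku" by 7
  'q' (pos 16) + 7 = pos 23 = 'x'
  'p' (pos 15) + 7 = pos 22 = 'w'
  'g' (pos 6) + 7 = pos 13 = 'n'
  'k' (pos 10) + 7 = pos 17 = 'r'
  'u' (pos 20) + 7 = pos 1 = 'b'
Result: xwnrb

xwnrb


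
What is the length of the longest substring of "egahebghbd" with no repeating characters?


Input: "egahebghbd"
Sliding window (track last position of each char):
  Position 0 ('e'): window [0,0] length 1 -- new best
  Position 1 ('g'): window [0,1] length 2 -- new best
  Position 2 ('a'): window [0,2] length 3 -- new best
  Position 3 ('h'): window [0,3] length 4 -- new best
  Position 4 ('e'): repeat (last at 0), move window start to 1
  Position 4 ('e'): window [1,4] length 4
  Position 5 ('b'): window [1,5] length 5 -- new best
  Position 6 ('g'): repeat (last at 1), move window start to 2
  Position 6 ('g'): window [2,6] length 5
  Position 7 ('h'): repeat (last at 3), move window start to 4
  Position 7 ('h'): window [4,7] length 4
  Position 8 ('b'): repeat (last at 5), move window start to 6
  Position 8 ('b'): window [6,8] length 3
  Position 9 ('d'): window [6,9] length 4
Longest substring with no repeats: "gaheb" with length 5

5


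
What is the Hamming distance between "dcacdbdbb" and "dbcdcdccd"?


Comparing "dcacdbdbb" and "dbcdcdccd" position by position:
  Position 0: 'd' vs 'd' => same
  Position 1: 'c' vs 'b' => differ
  Position 2: 'a' vs 'c' => differ
  Position 3: 'c' vs 'd' => differ
  Position 4: 'd' vs 'c' => differ
  Position 5: 'b' vs 'd' => differ
  Position 6: 'd' vs 'c' => differ
  Position 7: 'b' vs 'c' => differ
  Position 8: 'b' vs 'd' => differ
Total differences (Hamming distance): 8

8


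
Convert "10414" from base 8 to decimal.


Input: "10414" in base 8
Positional expansion:
  Digit '1' (value 1) x 8^4 = 4096
  Digit '0' (value 0) x 8^3 = 0
  Digit '4' (value 4) x 8^2 = 256
  Digit '1' (value 1) x 8^1 = 8
  Digit '4' (value 4) x 8^0 = 4
Sum = 4364

4364


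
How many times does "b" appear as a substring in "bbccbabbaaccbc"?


Searching for "b" in "bbccbabbaaccbc"
Scanning each position:
  Position 0: "b" => MATCH
  Position 1: "b" => MATCH
  Position 2: "c" => no
  Position 3: "c" => no
  Position 4: "b" => MATCH
  Position 5: "a" => no
  Position 6: "b" => MATCH
  Position 7: "b" => MATCH
  Position 8: "a" => no
  Position 9: "a" => no
  Position 10: "c" => no
  Position 11: "c" => no
  Position 12: "b" => MATCH
  Position 13: "c" => no
Total occurrences: 6

6


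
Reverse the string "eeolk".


Input: eeolk
Reading characters right to left:
  Position 4: 'k'
  Position 3: 'l'
  Position 2: 'o'
  Position 1: 'e'
  Position 0: 'e'
Reversed: kloee

kloee


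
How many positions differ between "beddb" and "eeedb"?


Comparing "beddb" and "eeedb" position by position:
  Position 0: 'b' vs 'e' => DIFFER
  Position 1: 'e' vs 'e' => same
  Position 2: 'd' vs 'e' => DIFFER
  Position 3: 'd' vs 'd' => same
  Position 4: 'b' vs 'b' => same
Positions that differ: 2

2


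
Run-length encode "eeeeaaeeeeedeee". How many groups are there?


Input: eeeeaaeeeeedeee
Scanning for consecutive runs:
  Group 1: 'e' x 4 (positions 0-3)
  Group 2: 'a' x 2 (positions 4-5)
  Group 3: 'e' x 5 (positions 6-10)
  Group 4: 'd' x 1 (positions 11-11)
  Group 5: 'e' x 3 (positions 12-14)
Total groups: 5

5


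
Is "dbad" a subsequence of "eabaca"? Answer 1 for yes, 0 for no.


Check if "dbad" is a subsequence of "eabaca"
Greedy scan:
  Position 0 ('e'): no match needed
  Position 1 ('a'): no match needed
  Position 2 ('b'): no match needed
  Position 3 ('a'): no match needed
  Position 4 ('c'): no match needed
  Position 5 ('a'): no match needed
Only matched 0/4 characters => not a subsequence

0


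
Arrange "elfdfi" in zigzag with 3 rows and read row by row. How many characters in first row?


Zigzag "elfdfi" into 3 rows:
Placing characters:
  'e' => row 0
  'l' => row 1
  'f' => row 2
  'd' => row 1
  'f' => row 0
  'i' => row 1
Rows:
  Row 0: "ef"
  Row 1: "ldi"
  Row 2: "f"
First row length: 2

2


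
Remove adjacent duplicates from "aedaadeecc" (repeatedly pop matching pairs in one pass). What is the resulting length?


Input: aedaadeecc
Stack-based adjacent duplicate removal:
  Read 'a': push. Stack: a
  Read 'e': push. Stack: ae
  Read 'd': push. Stack: aed
  Read 'a': push. Stack: aeda
  Read 'a': matches stack top 'a' => pop. Stack: aed
  Read 'd': matches stack top 'd' => pop. Stack: ae
  Read 'e': matches stack top 'e' => pop. Stack: a
  Read 'e': push. Stack: ae
  Read 'c': push. Stack: aec
  Read 'c': matches stack top 'c' => pop. Stack: ae
Final stack: "ae" (length 2)

2


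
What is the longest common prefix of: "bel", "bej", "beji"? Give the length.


Words: bel, bej, beji
  Position 0: all 'b' => match
  Position 1: all 'e' => match
  Position 2: ('l', 'j', 'j') => mismatch, stop
LCP = "be" (length 2)

2


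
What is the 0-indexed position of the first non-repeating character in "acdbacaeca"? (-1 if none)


Input: acdbacaeca
Character frequencies:
  'a': 4
  'b': 1
  'c': 3
  'd': 1
  'e': 1
Scanning left to right for freq == 1:
  Position 0 ('a'): freq=4, skip
  Position 1 ('c'): freq=3, skip
  Position 2 ('d'): unique! => answer = 2

2


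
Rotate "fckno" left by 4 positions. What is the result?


Input: "fckno", rotate left by 4
First 4 characters: "fckn"
Remaining characters: "o"
Concatenate remaining + first: "o" + "fckn" = "ofckn"

ofckn


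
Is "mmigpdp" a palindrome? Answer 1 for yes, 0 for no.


Input: mmigpdp
Reversed: pdpgimm
  Compare pos 0 ('m') with pos 6 ('p'): MISMATCH
  Compare pos 1 ('m') with pos 5 ('d'): MISMATCH
  Compare pos 2 ('i') with pos 4 ('p'): MISMATCH
Result: not a palindrome

0


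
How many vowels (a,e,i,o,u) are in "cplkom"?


Input: cplkom
Checking each character:
  'c' at position 0: consonant
  'p' at position 1: consonant
  'l' at position 2: consonant
  'k' at position 3: consonant
  'o' at position 4: vowel (running total: 1)
  'm' at position 5: consonant
Total vowels: 1

1


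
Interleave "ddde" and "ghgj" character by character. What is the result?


Interleaving "ddde" and "ghgj":
  Position 0: 'd' from first, 'g' from second => "dg"
  Position 1: 'd' from first, 'h' from second => "dh"
  Position 2: 'd' from first, 'g' from second => "dg"
  Position 3: 'e' from first, 'j' from second => "ej"
Result: dgdhdgej

dgdhdgej


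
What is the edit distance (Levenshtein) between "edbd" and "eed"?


Computing edit distance: "edbd" -> "eed"
DP table:
           e    e    d
      0    1    2    3
  e   1    0    1    2
  d   2    1    1    1
  b   3    2    2    2
  d   4    3    3    2
Edit distance = dp[4][3] = 2

2


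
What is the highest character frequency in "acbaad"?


Input: acbaad
Character counts:
  'a': 3
  'b': 1
  'c': 1
  'd': 1
Maximum frequency: 3

3


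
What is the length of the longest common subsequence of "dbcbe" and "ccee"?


LCS of "dbcbe" and "ccee"
DP table:
           c    c    e    e
      0    0    0    0    0
  d   0    0    0    0    0
  b   0    0    0    0    0
  c   0    1    1    1    1
  b   0    1    1    1    1
  e   0    1    1    2    2
LCS length = dp[5][4] = 2

2


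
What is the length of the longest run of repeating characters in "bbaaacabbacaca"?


Input: "bbaaacabbacaca"
Scanning for longest run:
  Position 1 ('b'): continues run of 'b', length=2
  Position 2 ('a'): new char, reset run to 1
  Position 3 ('a'): continues run of 'a', length=2
  Position 4 ('a'): continues run of 'a', length=3
  Position 5 ('c'): new char, reset run to 1
  Position 6 ('a'): new char, reset run to 1
  Position 7 ('b'): new char, reset run to 1
  Position 8 ('b'): continues run of 'b', length=2
  Position 9 ('a'): new char, reset run to 1
  Position 10 ('c'): new char, reset run to 1
  Position 11 ('a'): new char, reset run to 1
  Position 12 ('c'): new char, reset run to 1
  Position 13 ('a'): new char, reset run to 1
Longest run: 'a' with length 3

3


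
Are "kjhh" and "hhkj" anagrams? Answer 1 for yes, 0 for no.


Strings: "kjhh", "hhkj"
Sorted first:  hhjk
Sorted second: hhjk
Sorted forms match => anagrams

1


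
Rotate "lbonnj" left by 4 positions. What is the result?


Input: "lbonnj", rotate left by 4
First 4 characters: "lbon"
Remaining characters: "nj"
Concatenate remaining + first: "nj" + "lbon" = "njlbon"

njlbon


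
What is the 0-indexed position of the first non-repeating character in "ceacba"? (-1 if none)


Input: ceacba
Character frequencies:
  'a': 2
  'b': 1
  'c': 2
  'e': 1
Scanning left to right for freq == 1:
  Position 0 ('c'): freq=2, skip
  Position 1 ('e'): unique! => answer = 1

1


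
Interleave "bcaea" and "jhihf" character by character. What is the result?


Interleaving "bcaea" and "jhihf":
  Position 0: 'b' from first, 'j' from second => "bj"
  Position 1: 'c' from first, 'h' from second => "ch"
  Position 2: 'a' from first, 'i' from second => "ai"
  Position 3: 'e' from first, 'h' from second => "eh"
  Position 4: 'a' from first, 'f' from second => "af"
Result: bjchaiehaf

bjchaiehaf


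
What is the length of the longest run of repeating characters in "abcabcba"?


Input: "abcabcba"
Scanning for longest run:
  Position 1 ('b'): new char, reset run to 1
  Position 2 ('c'): new char, reset run to 1
  Position 3 ('a'): new char, reset run to 1
  Position 4 ('b'): new char, reset run to 1
  Position 5 ('c'): new char, reset run to 1
  Position 6 ('b'): new char, reset run to 1
  Position 7 ('a'): new char, reset run to 1
Longest run: 'a' with length 1

1


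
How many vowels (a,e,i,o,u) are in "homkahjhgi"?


Input: homkahjhgi
Checking each character:
  'h' at position 0: consonant
  'o' at position 1: vowel (running total: 1)
  'm' at position 2: consonant
  'k' at position 3: consonant
  'a' at position 4: vowel (running total: 2)
  'h' at position 5: consonant
  'j' at position 6: consonant
  'h' at position 7: consonant
  'g' at position 8: consonant
  'i' at position 9: vowel (running total: 3)
Total vowels: 3

3


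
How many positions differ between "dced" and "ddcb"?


Comparing "dced" and "ddcb" position by position:
  Position 0: 'd' vs 'd' => same
  Position 1: 'c' vs 'd' => DIFFER
  Position 2: 'e' vs 'c' => DIFFER
  Position 3: 'd' vs 'b' => DIFFER
Positions that differ: 3

3


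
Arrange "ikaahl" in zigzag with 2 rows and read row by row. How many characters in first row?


Zigzag "ikaahl" into 2 rows:
Placing characters:
  'i' => row 0
  'k' => row 1
  'a' => row 0
  'a' => row 1
  'h' => row 0
  'l' => row 1
Rows:
  Row 0: "iah"
  Row 1: "kal"
First row length: 3

3


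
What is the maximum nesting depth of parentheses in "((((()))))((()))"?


Input: "((((()))))((()))"
Tracking depth:
  Position 0 '(': depth becomes 1
  Position 1 '(': depth becomes 2
  Position 2 '(': depth becomes 3
  Position 3 '(': depth becomes 4
  Position 4 '(': depth becomes 5
  Position 5 ')': depth becomes 4
  Position 6 ')': depth becomes 3
  Position 7 ')': depth becomes 2
  Position 8 ')': depth becomes 1
  Position 9 ')': depth becomes 0
  Position 10 '(': depth becomes 1
  Position 11 '(': depth becomes 2
  Position 12 '(': depth becomes 3
  Position 13 ')': depth becomes 2
  Position 14 ')': depth becomes 1
  Position 15 ')': depth becomes 0
Maximum depth reached: 5

5


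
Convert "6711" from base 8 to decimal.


Input: "6711" in base 8
Positional expansion:
  Digit '6' (value 6) x 8^3 = 3072
  Digit '7' (value 7) x 8^2 = 448
  Digit '1' (value 1) x 8^1 = 8
  Digit '1' (value 1) x 8^0 = 1
Sum = 3529

3529


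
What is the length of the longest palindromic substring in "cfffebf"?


Input: "cfffebf"
Checking substrings for palindromes:
  [1:4] "fff" (len 3) => palindrome
  [1:3] "ff" (len 2) => palindrome
  [2:4] "ff" (len 2) => palindrome
Longest palindromic substring: "fff" with length 3

3


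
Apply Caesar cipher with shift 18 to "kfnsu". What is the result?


Caesar cipher: shift "kfnsu" by 18
  'k' (pos 10) + 18 = pos 2 = 'c'
  'f' (pos 5) + 18 = pos 23 = 'x'
  'n' (pos 13) + 18 = pos 5 = 'f'
  's' (pos 18) + 18 = pos 10 = 'k'
  'u' (pos 20) + 18 = pos 12 = 'm'
Result: cxfkm

cxfkm


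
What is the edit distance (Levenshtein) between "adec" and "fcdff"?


Computing edit distance: "adec" -> "fcdff"
DP table:
           f    c    d    f    f
      0    1    2    3    4    5
  a   1    1    2    3    4    5
  d   2    2    2    2    3    4
  e   3    3    3    3    3    4
  c   4    4    3    4    4    4
Edit distance = dp[4][5] = 4

4


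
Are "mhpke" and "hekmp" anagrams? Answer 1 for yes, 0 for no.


Strings: "mhpke", "hekmp"
Sorted first:  ehkmp
Sorted second: ehkmp
Sorted forms match => anagrams

1


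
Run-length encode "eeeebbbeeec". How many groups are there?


Input: eeeebbbeeec
Scanning for consecutive runs:
  Group 1: 'e' x 4 (positions 0-3)
  Group 2: 'b' x 3 (positions 4-6)
  Group 3: 'e' x 3 (positions 7-9)
  Group 4: 'c' x 1 (positions 10-10)
Total groups: 4

4


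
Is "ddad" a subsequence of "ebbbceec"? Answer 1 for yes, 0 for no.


Check if "ddad" is a subsequence of "ebbbceec"
Greedy scan:
  Position 0 ('e'): no match needed
  Position 1 ('b'): no match needed
  Position 2 ('b'): no match needed
  Position 3 ('b'): no match needed
  Position 4 ('c'): no match needed
  Position 5 ('e'): no match needed
  Position 6 ('e'): no match needed
  Position 7 ('c'): no match needed
Only matched 0/4 characters => not a subsequence

0


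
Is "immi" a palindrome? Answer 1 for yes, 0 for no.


Input: immi
Reversed: immi
  Compare pos 0 ('i') with pos 3 ('i'): match
  Compare pos 1 ('m') with pos 2 ('m'): match
Result: palindrome

1


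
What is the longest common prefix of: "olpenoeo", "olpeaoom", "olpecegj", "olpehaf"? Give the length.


Words: olpenoeo, olpeaoom, olpecegj, olpehaf
  Position 0: all 'o' => match
  Position 1: all 'l' => match
  Position 2: all 'p' => match
  Position 3: all 'e' => match
  Position 4: ('n', 'a', 'c', 'h') => mismatch, stop
LCP = "olpe" (length 4)

4


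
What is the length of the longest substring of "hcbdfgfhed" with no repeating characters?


Input: "hcbdfgfhed"
Sliding window (track last position of each char):
  Position 0 ('h'): window [0,0] length 1 -- new best
  Position 1 ('c'): window [0,1] length 2 -- new best
  Position 2 ('b'): window [0,2] length 3 -- new best
  Position 3 ('d'): window [0,3] length 4 -- new best
  Position 4 ('f'): window [0,4] length 5 -- new best
  Position 5 ('g'): window [0,5] length 6 -- new best
  Position 6 ('f'): repeat (last at 4), move window start to 5
  Position 6 ('f'): window [5,6] length 2
  Position 7 ('h'): window [5,7] length 3
  Position 8 ('e'): window [5,8] length 4
  Position 9 ('d'): window [5,9] length 5
Longest substring with no repeats: "hcbdfg" with length 6

6


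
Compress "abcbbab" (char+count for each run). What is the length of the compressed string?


Input: abcbbab
Runs:
  'a' x 1 => "a1"
  'b' x 1 => "b1"
  'c' x 1 => "c1"
  'b' x 2 => "b2"
  'a' x 1 => "a1"
  'b' x 1 => "b1"
Compressed: "a1b1c1b2a1b1"
Compressed length: 12

12


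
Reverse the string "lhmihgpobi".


Input: lhmihgpobi
Reading characters right to left:
  Position 9: 'i'
  Position 8: 'b'
  Position 7: 'o'
  Position 6: 'p'
  Position 5: 'g'
  Position 4: 'h'
  Position 3: 'i'
  Position 2: 'm'
  Position 1: 'h'
  Position 0: 'l'
Reversed: ibopghimhl

ibopghimhl


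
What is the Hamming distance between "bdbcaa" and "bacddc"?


Comparing "bdbcaa" and "bacddc" position by position:
  Position 0: 'b' vs 'b' => same
  Position 1: 'd' vs 'a' => differ
  Position 2: 'b' vs 'c' => differ
  Position 3: 'c' vs 'd' => differ
  Position 4: 'a' vs 'd' => differ
  Position 5: 'a' vs 'c' => differ
Total differences (Hamming distance): 5

5


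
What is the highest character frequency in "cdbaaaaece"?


Input: cdbaaaaece
Character counts:
  'a': 4
  'b': 1
  'c': 2
  'd': 1
  'e': 2
Maximum frequency: 4

4


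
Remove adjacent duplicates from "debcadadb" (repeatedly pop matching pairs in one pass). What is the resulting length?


Input: debcadadb
Stack-based adjacent duplicate removal:
  Read 'd': push. Stack: d
  Read 'e': push. Stack: de
  Read 'b': push. Stack: deb
  Read 'c': push. Stack: debc
  Read 'a': push. Stack: debca
  Read 'd': push. Stack: debcad
  Read 'a': push. Stack: debcada
  Read 'd': push. Stack: debcadad
  Read 'b': push. Stack: debcadadb
Final stack: "debcadadb" (length 9)

9


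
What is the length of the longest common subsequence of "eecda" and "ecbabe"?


LCS of "eecda" and "ecbabe"
DP table:
           e    c    b    a    b    e
      0    0    0    0    0    0    0
  e   0    1    1    1    1    1    1
  e   0    1    1    1    1    1    2
  c   0    1    2    2    2    2    2
  d   0    1    2    2    2    2    2
  a   0    1    2    2    3    3    3
LCS length = dp[5][6] = 3

3


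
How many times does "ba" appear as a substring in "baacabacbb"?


Searching for "ba" in "baacabacbb"
Scanning each position:
  Position 0: "ba" => MATCH
  Position 1: "aa" => no
  Position 2: "ac" => no
  Position 3: "ca" => no
  Position 4: "ab" => no
  Position 5: "ba" => MATCH
  Position 6: "ac" => no
  Position 7: "cb" => no
  Position 8: "bb" => no
Total occurrences: 2

2


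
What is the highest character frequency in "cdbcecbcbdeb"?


Input: cdbcecbcbdeb
Character counts:
  'b': 4
  'c': 4
  'd': 2
  'e': 2
Maximum frequency: 4

4


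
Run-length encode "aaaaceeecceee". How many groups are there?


Input: aaaaceeecceee
Scanning for consecutive runs:
  Group 1: 'a' x 4 (positions 0-3)
  Group 2: 'c' x 1 (positions 4-4)
  Group 3: 'e' x 3 (positions 5-7)
  Group 4: 'c' x 2 (positions 8-9)
  Group 5: 'e' x 3 (positions 10-12)
Total groups: 5

5


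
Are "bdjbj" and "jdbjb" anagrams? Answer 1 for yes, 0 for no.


Strings: "bdjbj", "jdbjb"
Sorted first:  bbdjj
Sorted second: bbdjj
Sorted forms match => anagrams

1


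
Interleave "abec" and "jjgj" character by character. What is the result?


Interleaving "abec" and "jjgj":
  Position 0: 'a' from first, 'j' from second => "aj"
  Position 1: 'b' from first, 'j' from second => "bj"
  Position 2: 'e' from first, 'g' from second => "eg"
  Position 3: 'c' from first, 'j' from second => "cj"
Result: ajbjegcj

ajbjegcj


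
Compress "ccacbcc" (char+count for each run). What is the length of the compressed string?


Input: ccacbcc
Runs:
  'c' x 2 => "c2"
  'a' x 1 => "a1"
  'c' x 1 => "c1"
  'b' x 1 => "b1"
  'c' x 2 => "c2"
Compressed: "c2a1c1b1c2"
Compressed length: 10

10


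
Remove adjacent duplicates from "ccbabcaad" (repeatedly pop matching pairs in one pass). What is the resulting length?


Input: ccbabcaad
Stack-based adjacent duplicate removal:
  Read 'c': push. Stack: c
  Read 'c': matches stack top 'c' => pop. Stack: (empty)
  Read 'b': push. Stack: b
  Read 'a': push. Stack: ba
  Read 'b': push. Stack: bab
  Read 'c': push. Stack: babc
  Read 'a': push. Stack: babca
  Read 'a': matches stack top 'a' => pop. Stack: babc
  Read 'd': push. Stack: babcd
Final stack: "babcd" (length 5)

5


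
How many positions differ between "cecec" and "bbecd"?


Comparing "cecec" and "bbecd" position by position:
  Position 0: 'c' vs 'b' => DIFFER
  Position 1: 'e' vs 'b' => DIFFER
  Position 2: 'c' vs 'e' => DIFFER
  Position 3: 'e' vs 'c' => DIFFER
  Position 4: 'c' vs 'd' => DIFFER
Positions that differ: 5

5


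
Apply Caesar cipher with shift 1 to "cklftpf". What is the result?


Caesar cipher: shift "cklftpf" by 1
  'c' (pos 2) + 1 = pos 3 = 'd'
  'k' (pos 10) + 1 = pos 11 = 'l'
  'l' (pos 11) + 1 = pos 12 = 'm'
  'f' (pos 5) + 1 = pos 6 = 'g'
  't' (pos 19) + 1 = pos 20 = 'u'
  'p' (pos 15) + 1 = pos 16 = 'q'
  'f' (pos 5) + 1 = pos 6 = 'g'
Result: dlmguqg

dlmguqg


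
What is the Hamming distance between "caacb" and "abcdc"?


Comparing "caacb" and "abcdc" position by position:
  Position 0: 'c' vs 'a' => differ
  Position 1: 'a' vs 'b' => differ
  Position 2: 'a' vs 'c' => differ
  Position 3: 'c' vs 'd' => differ
  Position 4: 'b' vs 'c' => differ
Total differences (Hamming distance): 5

5


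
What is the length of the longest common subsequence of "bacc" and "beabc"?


LCS of "bacc" and "beabc"
DP table:
           b    e    a    b    c
      0    0    0    0    0    0
  b   0    1    1    1    1    1
  a   0    1    1    2    2    2
  c   0    1    1    2    2    3
  c   0    1    1    2    2    3
LCS length = dp[4][5] = 3

3


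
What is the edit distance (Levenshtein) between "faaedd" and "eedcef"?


Computing edit distance: "faaedd" -> "eedcef"
DP table:
           e    e    d    c    e    f
      0    1    2    3    4    5    6
  f   1    1    2    3    4    5    5
  a   2    2    2    3    4    5    6
  a   3    3    3    3    4    5    6
  e   4    3    3    4    4    4    5
  d   5    4    4    3    4    5    5
  d   6    5    5    4    4    5    6
Edit distance = dp[6][6] = 6

6


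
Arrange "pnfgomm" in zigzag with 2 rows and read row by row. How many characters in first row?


Zigzag "pnfgomm" into 2 rows:
Placing characters:
  'p' => row 0
  'n' => row 1
  'f' => row 0
  'g' => row 1
  'o' => row 0
  'm' => row 1
  'm' => row 0
Rows:
  Row 0: "pfom"
  Row 1: "ngm"
First row length: 4

4


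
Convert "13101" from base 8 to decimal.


Input: "13101" in base 8
Positional expansion:
  Digit '1' (value 1) x 8^4 = 4096
  Digit '3' (value 3) x 8^3 = 1536
  Digit '1' (value 1) x 8^2 = 64
  Digit '0' (value 0) x 8^1 = 0
  Digit '1' (value 1) x 8^0 = 1
Sum = 5697

5697


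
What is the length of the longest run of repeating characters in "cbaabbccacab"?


Input: "cbaabbccacab"
Scanning for longest run:
  Position 1 ('b'): new char, reset run to 1
  Position 2 ('a'): new char, reset run to 1
  Position 3 ('a'): continues run of 'a', length=2
  Position 4 ('b'): new char, reset run to 1
  Position 5 ('b'): continues run of 'b', length=2
  Position 6 ('c'): new char, reset run to 1
  Position 7 ('c'): continues run of 'c', length=2
  Position 8 ('a'): new char, reset run to 1
  Position 9 ('c'): new char, reset run to 1
  Position 10 ('a'): new char, reset run to 1
  Position 11 ('b'): new char, reset run to 1
Longest run: 'a' with length 2

2


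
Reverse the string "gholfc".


Input: gholfc
Reading characters right to left:
  Position 5: 'c'
  Position 4: 'f'
  Position 3: 'l'
  Position 2: 'o'
  Position 1: 'h'
  Position 0: 'g'
Reversed: cflohg

cflohg


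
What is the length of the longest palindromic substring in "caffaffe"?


Input: "caffaffe"
Checking substrings for palindromes:
  [2:7] "ffaff" (len 5) => palindrome
  [1:5] "affa" (len 4) => palindrome
  [3:6] "faf" (len 3) => palindrome
  [2:4] "ff" (len 2) => palindrome
  [5:7] "ff" (len 2) => palindrome
Longest palindromic substring: "ffaff" with length 5

5


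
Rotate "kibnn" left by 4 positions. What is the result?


Input: "kibnn", rotate left by 4
First 4 characters: "kibn"
Remaining characters: "n"
Concatenate remaining + first: "n" + "kibn" = "nkibn"

nkibn


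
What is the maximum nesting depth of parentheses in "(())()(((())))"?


Input: "(())()(((())))"
Tracking depth:
  Position 0 '(': depth becomes 1
  Position 1 '(': depth becomes 2
  Position 2 ')': depth becomes 1
  Position 3 ')': depth becomes 0
  Position 4 '(': depth becomes 1
  Position 5 ')': depth becomes 0
  Position 6 '(': depth becomes 1
  Position 7 '(': depth becomes 2
  Position 8 '(': depth becomes 3
  Position 9 '(': depth becomes 4
  Position 10 ')': depth becomes 3
  Position 11 ')': depth becomes 2
  Position 12 ')': depth becomes 1
  Position 13 ')': depth becomes 0
Maximum depth reached: 4

4


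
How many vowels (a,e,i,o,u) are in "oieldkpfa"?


Input: oieldkpfa
Checking each character:
  'o' at position 0: vowel (running total: 1)
  'i' at position 1: vowel (running total: 2)
  'e' at position 2: vowel (running total: 3)
  'l' at position 3: consonant
  'd' at position 4: consonant
  'k' at position 5: consonant
  'p' at position 6: consonant
  'f' at position 7: consonant
  'a' at position 8: vowel (running total: 4)
Total vowels: 4

4


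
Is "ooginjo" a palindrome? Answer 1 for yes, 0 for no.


Input: ooginjo
Reversed: ojnigoo
  Compare pos 0 ('o') with pos 6 ('o'): match
  Compare pos 1 ('o') with pos 5 ('j'): MISMATCH
  Compare pos 2 ('g') with pos 4 ('n'): MISMATCH
Result: not a palindrome

0


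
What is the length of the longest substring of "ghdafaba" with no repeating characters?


Input: "ghdafaba"
Sliding window (track last position of each char):
  Position 0 ('g'): window [0,0] length 1 -- new best
  Position 1 ('h'): window [0,1] length 2 -- new best
  Position 2 ('d'): window [0,2] length 3 -- new best
  Position 3 ('a'): window [0,3] length 4 -- new best
  Position 4 ('f'): window [0,4] length 5 -- new best
  Position 5 ('a'): repeat (last at 3), move window start to 4
  Position 5 ('a'): window [4,5] length 2
  Position 6 ('b'): window [4,6] length 3
  Position 7 ('a'): repeat (last at 5), move window start to 6
  Position 7 ('a'): window [6,7] length 2
Longest substring with no repeats: "ghdaf" with length 5

5


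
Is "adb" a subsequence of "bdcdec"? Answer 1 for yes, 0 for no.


Check if "adb" is a subsequence of "bdcdec"
Greedy scan:
  Position 0 ('b'): no match needed
  Position 1 ('d'): no match needed
  Position 2 ('c'): no match needed
  Position 3 ('d'): no match needed
  Position 4 ('e'): no match needed
  Position 5 ('c'): no match needed
Only matched 0/3 characters => not a subsequence

0


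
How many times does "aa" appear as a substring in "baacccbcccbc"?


Searching for "aa" in "baacccbcccbc"
Scanning each position:
  Position 0: "ba" => no
  Position 1: "aa" => MATCH
  Position 2: "ac" => no
  Position 3: "cc" => no
  Position 4: "cc" => no
  Position 5: "cb" => no
  Position 6: "bc" => no
  Position 7: "cc" => no
  Position 8: "cc" => no
  Position 9: "cb" => no
  Position 10: "bc" => no
Total occurrences: 1

1
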